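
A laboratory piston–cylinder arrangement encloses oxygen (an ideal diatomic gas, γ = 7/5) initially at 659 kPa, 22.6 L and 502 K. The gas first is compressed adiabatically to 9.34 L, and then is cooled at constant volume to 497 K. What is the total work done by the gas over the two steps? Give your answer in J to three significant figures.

Step 1 (adiabatic): W = (P₁V₁ − P₂V₂)/(γ−1) = (14893 − 21208)/0.4 = -15786 J.
Step 2 (isochoric): W = 0 (constant volume).
W_total = -15786 + 0 = -15786 J.

W_total ≈ -15800 J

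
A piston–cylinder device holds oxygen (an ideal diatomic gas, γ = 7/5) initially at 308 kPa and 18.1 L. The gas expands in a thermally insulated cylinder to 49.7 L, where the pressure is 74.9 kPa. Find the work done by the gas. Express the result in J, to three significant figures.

W ≈ 4630 J

Adiabatic: W = (P₁V₁ − P₂V₂)/(γ − 1) with γ = 7/5.
P₁V₁ = 5575 J, P₂V₂ = 3723 J.
W = (5575 − 3723) / 0.4 = 4631 J.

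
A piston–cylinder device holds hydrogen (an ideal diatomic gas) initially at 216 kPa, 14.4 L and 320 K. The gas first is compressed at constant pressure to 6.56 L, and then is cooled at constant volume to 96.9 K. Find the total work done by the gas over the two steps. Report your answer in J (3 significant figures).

Step 1 (isobaric): W = PΔV = (216 kPa)(6.56 − 14.4 L) = -1693 J.
Step 2 (isochoric): W = 0 (constant volume).
W_total = -1693 + 0 = -1693 J.

W_total ≈ -1690 J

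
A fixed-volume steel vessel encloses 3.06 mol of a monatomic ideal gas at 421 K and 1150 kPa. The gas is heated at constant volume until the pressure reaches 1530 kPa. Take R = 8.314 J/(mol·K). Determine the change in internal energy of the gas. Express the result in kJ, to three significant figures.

Constant volume ⇒ W = 0, so Q = ΔU = nCᵥΔT with Cᵥ = 3R/2 = 12.47 J/(mol·K).
At constant V, T₂/T₁ = P₂/P₁ ⇒ ΔT = T₁(P₂/P₁ − 1) = 421·(1530/1150 − 1) = 139.1 K.
ΔU = (3.06)(12.47)(139.1) = 5309 J.

ΔU ≈ 5.31 kJ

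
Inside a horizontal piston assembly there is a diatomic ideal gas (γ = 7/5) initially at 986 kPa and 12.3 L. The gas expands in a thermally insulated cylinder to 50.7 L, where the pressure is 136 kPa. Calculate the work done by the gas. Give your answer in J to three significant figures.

W ≈ 13100 J

Adiabatic: W = (P₁V₁ − P₂V₂)/(γ − 1) with γ = 7/5.
P₁V₁ = 12128 J, P₂V₂ = 6895 J.
W = (12128 − 6895) / 0.4 = 13082 J.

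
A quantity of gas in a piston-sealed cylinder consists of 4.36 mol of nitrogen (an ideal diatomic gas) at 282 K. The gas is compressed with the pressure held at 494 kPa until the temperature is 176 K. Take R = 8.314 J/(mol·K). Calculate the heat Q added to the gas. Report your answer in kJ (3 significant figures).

Isobaric: W = nRΔT = (4.36)(8.314)(-106) = -3842 J.
ΔU = nCᵥΔT with Cᵥ = 5R/2: ΔU = (4.36)(20.79)(-106) = -9606 J.
Q = ΔU + W = -9606 − 3842 = -13448 J.

Q ≈ -13.4 kJ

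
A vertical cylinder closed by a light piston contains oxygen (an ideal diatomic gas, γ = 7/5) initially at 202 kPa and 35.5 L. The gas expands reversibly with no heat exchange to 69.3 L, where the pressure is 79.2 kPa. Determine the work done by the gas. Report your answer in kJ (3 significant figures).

W ≈ 4.21 kJ

Adiabatic: W = (P₁V₁ − P₂V₂)/(γ − 1) with γ = 7/5.
P₁V₁ = 7171 J, P₂V₂ = 5489 J.
W = (7171 − 5489) / 0.4 = 4206 J.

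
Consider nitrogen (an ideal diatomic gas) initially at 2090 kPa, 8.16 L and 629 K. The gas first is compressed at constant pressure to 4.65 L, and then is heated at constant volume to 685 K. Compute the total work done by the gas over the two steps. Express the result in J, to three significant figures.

W_total ≈ -7340 J

Step 1 (isobaric): W = PΔV = (2090 kPa)(4.65 − 8.16 L) = -7336 J.
Step 2 (isochoric): W = 0 (constant volume).
W_total = -7336 + 0 = -7336 J.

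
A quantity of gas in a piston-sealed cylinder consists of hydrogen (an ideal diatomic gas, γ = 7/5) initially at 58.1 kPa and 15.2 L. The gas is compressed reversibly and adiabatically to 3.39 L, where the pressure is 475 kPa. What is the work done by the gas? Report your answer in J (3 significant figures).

W ≈ -1820 J

Adiabatic: W = (P₁V₁ − P₂V₂)/(γ − 1) with γ = 7/5.
P₁V₁ = 883.1 J, P₂V₂ = 1610 J.
W = (883.1 − 1610) / 0.4 = -1818 J.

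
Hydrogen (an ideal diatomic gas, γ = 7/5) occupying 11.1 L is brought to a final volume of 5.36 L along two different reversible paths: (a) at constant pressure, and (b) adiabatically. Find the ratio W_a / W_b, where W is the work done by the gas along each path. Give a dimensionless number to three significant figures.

Path (a) isobaric: W = P₁(V₂ − V₁) → W_a/(P₁V₁) = -0.5171.
Path (b) adiabatic: W = P₁V₁(1 − (V₁/V₂)^(γ−1))/(γ−1) → W_b/(P₁V₁) = -0.8451.
W_a / W_b = -0.5171 / -0.8451 = 0.6119.

W_a / W_b ≈ 0.612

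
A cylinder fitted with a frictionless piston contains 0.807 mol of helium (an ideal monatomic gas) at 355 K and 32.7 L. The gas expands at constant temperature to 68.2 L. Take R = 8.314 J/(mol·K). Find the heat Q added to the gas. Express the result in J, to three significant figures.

Isothermal ⇒ ΔU = 0, so Q = W = nRT ln(V₂/V₁).
Q = (0.807)(8.314)(355) ln(68.2/32.7) = 2382 × 0.7351 = 1751 J.

Q ≈ 1750 J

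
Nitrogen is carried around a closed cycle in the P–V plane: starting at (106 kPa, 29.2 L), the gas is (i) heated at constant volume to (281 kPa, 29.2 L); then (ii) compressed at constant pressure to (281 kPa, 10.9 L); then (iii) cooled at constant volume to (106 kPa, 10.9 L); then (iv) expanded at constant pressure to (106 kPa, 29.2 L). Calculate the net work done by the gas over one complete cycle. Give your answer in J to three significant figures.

W_net ≈ -3200 J

Constant-volume legs do no work.
W(ii) = (281)(10.9 − 29.2) = -5142 J; W(iv) = (106)(29.2 − 10.9) = 1940 J.
W_net = -5142 + 1940 = -3202 J (the counter-clockwise enclosed area).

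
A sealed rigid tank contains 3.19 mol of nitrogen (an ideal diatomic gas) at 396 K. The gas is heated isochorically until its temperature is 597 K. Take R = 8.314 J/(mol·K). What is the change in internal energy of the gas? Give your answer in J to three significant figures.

ΔU ≈ 13300 J

Constant volume ⇒ W = 0, so Q = ΔU = nCᵥΔT with Cᵥ = 5R/2 = 20.79 J/(mol·K).
ΔU = (3.19)(20.79)(597 − 396) = 13327 J.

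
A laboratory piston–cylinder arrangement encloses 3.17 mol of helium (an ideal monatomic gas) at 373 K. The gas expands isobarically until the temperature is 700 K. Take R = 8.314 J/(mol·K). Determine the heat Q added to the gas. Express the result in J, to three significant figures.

Isobaric: W = nRΔT = (3.17)(8.314)(327) = 8618 J.
ΔU = nCᵥΔT with Cᵥ = 3R/2: ΔU = (3.17)(12.47)(327) = 12927 J.
Q = ΔU + W = 12927 + 8618 = 21546 J.

Q ≈ 21500 J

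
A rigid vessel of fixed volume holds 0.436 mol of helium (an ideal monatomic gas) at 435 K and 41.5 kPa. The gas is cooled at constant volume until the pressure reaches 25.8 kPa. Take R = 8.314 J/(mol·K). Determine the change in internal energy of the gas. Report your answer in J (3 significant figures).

Constant volume ⇒ W = 0, so Q = ΔU = nCᵥΔT with Cᵥ = 3R/2 = 12.47 J/(mol·K).
At constant V, T₂/T₁ = P₂/P₁ ⇒ ΔT = T₁(P₂/P₁ − 1) = 435·(25.8/41.5 − 1) = -164.6 K.
ΔU = (0.436)(12.47)(-164.6) = -894.8 J.

ΔU ≈ -895 J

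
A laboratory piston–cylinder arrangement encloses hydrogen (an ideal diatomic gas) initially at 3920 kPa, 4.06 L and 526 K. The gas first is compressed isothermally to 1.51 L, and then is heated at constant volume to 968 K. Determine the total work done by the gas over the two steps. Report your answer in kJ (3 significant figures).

Step 1 (isothermal): W = P₁V₁ ln(V₂/V₁) = (15915) ln(1.51/4.06) = -15741 J.
Step 2 (isochoric): W = 0 (constant volume).
W_total = -15741 + 0 = -15741 J.

W_total ≈ -15.7 kJ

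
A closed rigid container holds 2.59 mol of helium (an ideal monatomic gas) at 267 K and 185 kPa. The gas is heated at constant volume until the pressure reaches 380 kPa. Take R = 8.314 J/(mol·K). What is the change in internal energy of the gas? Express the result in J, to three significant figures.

ΔU ≈ 9090 J

Constant volume ⇒ W = 0, so Q = ΔU = nCᵥΔT with Cᵥ = 3R/2 = 12.47 J/(mol·K).
At constant V, T₂/T₁ = P₂/P₁ ⇒ ΔT = T₁(P₂/P₁ − 1) = 267·(380/185 − 1) = 281.4 K.
ΔU = (2.59)(12.47)(281.4) = 9090 J.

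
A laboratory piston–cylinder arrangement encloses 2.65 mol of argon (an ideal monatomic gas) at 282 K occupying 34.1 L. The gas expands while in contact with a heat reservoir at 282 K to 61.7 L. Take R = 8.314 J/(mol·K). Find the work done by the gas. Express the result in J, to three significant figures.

W ≈ 3680 J

Isothermal: W = nRT ln(V₂/V₁).
W = (2.65)(8.314)(282) × ln(61.7/34.1)
  = 6213 × 0.593
W_by_gas = 3684 J.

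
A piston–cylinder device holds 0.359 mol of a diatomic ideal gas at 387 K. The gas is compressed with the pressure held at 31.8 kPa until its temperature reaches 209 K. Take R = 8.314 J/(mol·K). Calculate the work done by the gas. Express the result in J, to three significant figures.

W ≈ -531 J

Isobaric: W = P ΔV = nR ΔT.
W = (0.359)(8.314)(209 − 387) = -531.3 J.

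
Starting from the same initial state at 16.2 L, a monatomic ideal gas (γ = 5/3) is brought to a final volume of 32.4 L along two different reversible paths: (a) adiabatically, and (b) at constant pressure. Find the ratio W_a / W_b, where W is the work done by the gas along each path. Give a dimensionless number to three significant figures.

W_a / W_b ≈ 0.555

Path (a) adiabatic: W = P₁V₁(1 − (V₁/V₂)^(γ−1))/(γ−1) → W_a/(P₁V₁) = 0.5551.
Path (b) isobaric: W = P₁(V₂ − V₁) → W_b/(P₁V₁) = 1.
W_a / W_b = 0.5551 / 1 = 0.5551.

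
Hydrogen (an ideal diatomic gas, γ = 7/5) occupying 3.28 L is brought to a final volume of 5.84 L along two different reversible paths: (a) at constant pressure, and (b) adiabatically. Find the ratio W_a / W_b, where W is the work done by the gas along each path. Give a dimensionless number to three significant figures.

W_a / W_b ≈ 1.52

Path (a) isobaric: W = P₁(V₂ − V₁) → W_a/(P₁V₁) = 0.7805.
Path (b) adiabatic: W = P₁V₁(1 − (V₁/V₂)^(γ−1))/(γ−1) → W_b/(P₁V₁) = 0.5152.
W_a / W_b = 0.7805 / 0.5152 = 1.515.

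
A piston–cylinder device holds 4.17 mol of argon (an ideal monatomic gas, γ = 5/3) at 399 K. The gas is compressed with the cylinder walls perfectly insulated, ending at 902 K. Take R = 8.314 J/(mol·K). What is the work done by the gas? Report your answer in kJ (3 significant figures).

Adiabatic ⇒ Q = 0, so W_by = −ΔU = nCᵥ(T₁ − T₂).
Cᵥ = 3R/2 = 12.47 J/(mol·K).
W = (4.17)(12.47)(399 − 902) = -26158 J.

W ≈ -26.2 kJ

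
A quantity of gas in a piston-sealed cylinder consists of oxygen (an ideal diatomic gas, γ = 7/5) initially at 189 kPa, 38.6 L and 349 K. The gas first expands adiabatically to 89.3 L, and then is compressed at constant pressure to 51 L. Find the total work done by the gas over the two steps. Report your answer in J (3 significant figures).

W_total ≈ 2960 J

Step 1 (adiabatic): W = (P₁V₁ − P₂V₂)/(γ−1) = (7295 − 5216)/0.4 = 5198 J.
After step 1: P = 58.41 kPa, V = 89.3 L, T = 249.5 K.
Step 2 (isobaric): W = PΔV = (58.41 kPa)(51 − 89.3 L) = -2237 J.
W_total = 5198 − 2237 = 2961 J.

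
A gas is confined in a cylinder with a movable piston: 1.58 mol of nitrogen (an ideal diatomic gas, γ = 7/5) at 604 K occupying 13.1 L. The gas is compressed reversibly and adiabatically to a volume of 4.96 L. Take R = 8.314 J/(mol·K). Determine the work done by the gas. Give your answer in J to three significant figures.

Adiabatic: TV^(γ−1) = const with γ = 7/5.
T₂ = T₁ (V₁/V₂)^(γ−1) = 604 × (13.1/4.96)^0.4 = 604 × 1.475 = 890.7 K.
W_by = nCᵥ(T₁ − T₂) = (1.58)(20.79)(604 − 890.7) = -9417 J.

W ≈ -9420 J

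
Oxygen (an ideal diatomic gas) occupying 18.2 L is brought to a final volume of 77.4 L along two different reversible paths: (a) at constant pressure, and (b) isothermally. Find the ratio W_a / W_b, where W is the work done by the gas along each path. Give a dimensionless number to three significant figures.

Path (a) isobaric: W = P₁(V₂ − V₁) → W_a/(P₁V₁) = 3.253.
Path (b) isothermal: W = P₁V₁ ln(V₂/V₁) → W_b/(P₁V₁) = 1.448.
W_a / W_b = 3.253 / 1.448 = 2.247.

W_a / W_b ≈ 2.25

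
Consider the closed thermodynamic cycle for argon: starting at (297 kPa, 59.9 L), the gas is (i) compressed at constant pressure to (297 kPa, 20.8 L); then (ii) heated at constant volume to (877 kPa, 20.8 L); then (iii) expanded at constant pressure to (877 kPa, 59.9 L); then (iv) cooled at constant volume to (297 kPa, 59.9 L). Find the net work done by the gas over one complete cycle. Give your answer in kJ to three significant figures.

Constant-volume legs do no work.
W(i) = (297)(20.8 − 59.9) = -11613 J; W(iii) = (877)(59.9 − 20.8) = 34291 J.
W_net = -11613 + 34291 = 22678 J (the clockwise enclosed area).

W_net ≈ 22.7 kJ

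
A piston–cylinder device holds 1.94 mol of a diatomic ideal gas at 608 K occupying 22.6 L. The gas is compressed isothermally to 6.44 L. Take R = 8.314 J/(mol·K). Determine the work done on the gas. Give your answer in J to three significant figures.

W ≈ 12300 J

Isothermal: W = nRT ln(V₂/V₁).
W = (1.94)(8.314)(608) × ln(6.44/22.6)
  = 9807 × -1.255
W_by_gas = -12311 J; work on gas = −W_by = 12311 J.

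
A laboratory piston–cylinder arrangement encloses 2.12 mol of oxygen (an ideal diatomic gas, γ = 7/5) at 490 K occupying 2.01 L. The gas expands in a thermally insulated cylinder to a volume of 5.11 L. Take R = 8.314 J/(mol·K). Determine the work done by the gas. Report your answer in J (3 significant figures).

W ≈ 6730 J

Adiabatic: TV^(γ−1) = const with γ = 7/5.
T₂ = T₁ (V₁/V₂)^(γ−1) = 490 × (2.01/5.11)^0.4 = 490 × 0.6885 = 337.4 K.
W_by = nCᵥ(T₁ − T₂) = (2.12)(20.79)(490 − 337.4) = 6726 J.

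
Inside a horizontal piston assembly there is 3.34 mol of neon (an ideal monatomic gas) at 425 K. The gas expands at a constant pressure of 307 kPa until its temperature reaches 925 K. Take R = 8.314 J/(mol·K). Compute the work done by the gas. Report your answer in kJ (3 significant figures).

Isobaric: W = P ΔV = nR ΔT.
W = (3.34)(8.314)(925 − 425) = 13884 J.

W ≈ 13.9 kJ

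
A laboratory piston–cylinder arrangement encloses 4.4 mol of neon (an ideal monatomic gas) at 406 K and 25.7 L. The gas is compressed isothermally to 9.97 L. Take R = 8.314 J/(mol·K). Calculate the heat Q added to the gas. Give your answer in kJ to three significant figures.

Isothermal ⇒ ΔU = 0, so Q = W = nRT ln(V₂/V₁).
Q = (4.4)(8.314)(406) ln(9.97/25.7) = 14852 × -0.9469 = -14064 J.

Q ≈ -14.1 kJ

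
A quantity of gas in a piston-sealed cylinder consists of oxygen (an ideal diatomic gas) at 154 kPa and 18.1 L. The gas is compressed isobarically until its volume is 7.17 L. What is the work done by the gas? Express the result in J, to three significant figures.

W ≈ -1680 J

Isobaric: W = P ΔV.
W = (154 kPa)(7.17 − 18.1 L) = (154)(-10.93) = -1683 J.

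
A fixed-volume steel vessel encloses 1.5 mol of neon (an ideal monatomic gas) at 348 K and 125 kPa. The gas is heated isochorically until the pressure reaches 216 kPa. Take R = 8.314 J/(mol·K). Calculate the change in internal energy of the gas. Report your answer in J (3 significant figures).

ΔU ≈ 4740 J

Constant volume ⇒ W = 0, so Q = ΔU = nCᵥΔT with Cᵥ = 3R/2 = 12.47 J/(mol·K).
At constant V, T₂/T₁ = P₂/P₁ ⇒ ΔT = T₁(P₂/P₁ − 1) = 348·(216/125 − 1) = 253.3 K.
ΔU = (1.5)(12.47)(253.3) = 4739 J.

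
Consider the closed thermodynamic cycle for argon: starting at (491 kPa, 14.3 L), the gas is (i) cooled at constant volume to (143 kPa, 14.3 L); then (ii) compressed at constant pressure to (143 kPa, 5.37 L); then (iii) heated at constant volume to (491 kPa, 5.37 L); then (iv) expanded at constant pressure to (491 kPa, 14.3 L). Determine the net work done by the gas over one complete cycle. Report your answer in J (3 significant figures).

Constant-volume legs do no work.
W(ii) = (143)(5.37 − 14.3) = -1277 J; W(iv) = (491)(14.3 − 5.37) = 4385 J.
W_net = -1277 + 4385 = 3108 J (the clockwise enclosed area).

W_net ≈ 3110 J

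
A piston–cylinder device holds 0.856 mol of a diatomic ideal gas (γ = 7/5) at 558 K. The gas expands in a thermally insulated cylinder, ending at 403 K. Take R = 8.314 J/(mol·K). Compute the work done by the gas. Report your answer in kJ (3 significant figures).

Adiabatic ⇒ Q = 0, so W_by = −ΔU = nCᵥ(T₁ − T₂).
Cᵥ = 5R/2 = 20.79 J/(mol·K).
W = (0.856)(20.79)(558 − 403) = 2758 J.

W ≈ 2.76 kJ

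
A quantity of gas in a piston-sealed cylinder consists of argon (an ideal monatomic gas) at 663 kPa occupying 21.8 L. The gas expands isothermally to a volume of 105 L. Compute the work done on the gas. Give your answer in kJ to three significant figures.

W ≈ -22.7 kJ

Isothermal: W = nRT ln(V₂/V₁) = P₁V₁ ln(V₂/V₁).
P₁V₁ = (663 kPa)(21.8 L) = 14453 J.
W = 14453 × ln(105/21.8) = 14453 × 1.572
W_by_gas = 22721 J; work on gas = −W_by = -22721 J.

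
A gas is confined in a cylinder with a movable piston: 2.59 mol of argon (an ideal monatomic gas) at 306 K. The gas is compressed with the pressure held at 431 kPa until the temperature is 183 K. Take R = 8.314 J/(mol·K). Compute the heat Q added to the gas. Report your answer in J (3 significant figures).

Q ≈ -6620 J

Isobaric: W = nRΔT = (2.59)(8.314)(-123) = -2649 J.
ΔU = nCᵥΔT with Cᵥ = 3R/2: ΔU = (2.59)(12.47)(-123) = -3973 J.
Q = ΔU + W = -3973 − 2649 = -6621 J.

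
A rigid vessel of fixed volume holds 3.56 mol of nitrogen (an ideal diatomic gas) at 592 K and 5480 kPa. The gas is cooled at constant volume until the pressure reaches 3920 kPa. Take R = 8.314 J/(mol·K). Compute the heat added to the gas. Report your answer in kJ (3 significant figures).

Q ≈ -12.5 kJ

Constant volume ⇒ W = 0, so Q = ΔU = nCᵥΔT with Cᵥ = 5R/2 = 20.79 J/(mol·K).
At constant V, T₂/T₁ = P₂/P₁ ⇒ ΔT = T₁(P₂/P₁ − 1) = 592·(3920/5480 − 1) = -168.5 K.
ΔU = (3.56)(20.79)(-168.5) = -12470 J.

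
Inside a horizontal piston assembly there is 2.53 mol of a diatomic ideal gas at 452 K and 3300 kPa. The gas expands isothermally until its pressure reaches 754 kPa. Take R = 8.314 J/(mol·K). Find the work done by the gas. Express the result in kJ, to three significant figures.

Isothermal process: W = nRT ln(V₂/V₁) = nRT ln(P₁/P₂).
W = (2.53)(8.314)(452) × ln(3300/754)
  = 9508 × ln(4.377) = 9508 × 1.476
W_by_gas = 14036 J.

W ≈ 14.0 kJ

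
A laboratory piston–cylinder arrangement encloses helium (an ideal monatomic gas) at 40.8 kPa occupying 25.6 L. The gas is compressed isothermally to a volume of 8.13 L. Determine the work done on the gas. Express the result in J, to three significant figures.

W ≈ 1200 J

Isothermal: W = nRT ln(V₂/V₁) = P₁V₁ ln(V₂/V₁).
P₁V₁ = (40.8 kPa)(25.6 L) = 1044 J.
W = 1044 × ln(8.13/25.6) = 1044 × -1.147
W_by_gas = -1198 J; work on gas = −W_by = 1198 J.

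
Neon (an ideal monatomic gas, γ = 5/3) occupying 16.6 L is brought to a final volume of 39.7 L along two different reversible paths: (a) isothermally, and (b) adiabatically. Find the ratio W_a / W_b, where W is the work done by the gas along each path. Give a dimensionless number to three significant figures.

Path (a) isothermal: W = P₁V₁ ln(V₂/V₁) → W_a/(P₁V₁) = 0.8719.
Path (b) adiabatic: W = P₁V₁(1 − (V₁/V₂)^(γ−1))/(γ−1) → W_b/(P₁V₁) = 0.6612.
W_a / W_b = 0.8719 / 0.6612 = 1.319.

W_a / W_b ≈ 1.32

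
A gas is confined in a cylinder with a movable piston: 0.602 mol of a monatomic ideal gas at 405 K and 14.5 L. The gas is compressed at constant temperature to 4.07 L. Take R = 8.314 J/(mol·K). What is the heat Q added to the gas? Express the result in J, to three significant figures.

Isothermal ⇒ ΔU = 0, so Q = W = nRT ln(V₂/V₁).
Q = (0.602)(8.314)(405) ln(4.07/14.5) = 2027 × -1.271 = -2575 J.

Q ≈ -2580 J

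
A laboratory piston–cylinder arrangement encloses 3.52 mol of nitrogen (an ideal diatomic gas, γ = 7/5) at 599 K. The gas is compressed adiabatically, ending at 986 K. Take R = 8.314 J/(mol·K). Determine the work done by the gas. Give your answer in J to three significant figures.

Adiabatic ⇒ Q = 0, so W_by = −ΔU = nCᵥ(T₁ − T₂).
Cᵥ = 5R/2 = 20.79 J/(mol·K).
W = (3.52)(20.79)(599 − 986) = -28314 J.

W ≈ -28300 J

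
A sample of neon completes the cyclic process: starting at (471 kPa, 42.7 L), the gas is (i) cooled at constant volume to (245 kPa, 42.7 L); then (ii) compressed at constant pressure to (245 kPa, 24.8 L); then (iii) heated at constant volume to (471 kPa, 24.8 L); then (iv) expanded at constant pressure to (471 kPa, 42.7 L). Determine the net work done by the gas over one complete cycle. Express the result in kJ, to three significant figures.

Constant-volume legs do no work.
W(ii) = (245)(24.8 − 42.7) = -4386 J; W(iv) = (471)(42.7 − 24.8) = 8431 J.
W_net = -4386 + 8431 = 4045 J (the clockwise enclosed area).

W_net ≈ 4.05 kJ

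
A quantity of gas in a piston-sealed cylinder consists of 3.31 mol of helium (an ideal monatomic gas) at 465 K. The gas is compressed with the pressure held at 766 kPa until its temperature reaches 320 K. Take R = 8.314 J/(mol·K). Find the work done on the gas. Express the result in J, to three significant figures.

W ≈ 3990 J

Isobaric: W = P ΔV = nR ΔT.
W = (3.31)(8.314)(320 − 465) = -3990 J.
Work on gas = −W_by = 3990 J.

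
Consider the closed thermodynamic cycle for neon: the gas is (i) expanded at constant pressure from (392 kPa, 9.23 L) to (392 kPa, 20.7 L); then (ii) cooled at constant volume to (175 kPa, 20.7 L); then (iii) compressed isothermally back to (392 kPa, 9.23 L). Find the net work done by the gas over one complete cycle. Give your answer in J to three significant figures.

W_net ≈ 1570 J

Leg (i): W = PΔV = (392)(20.7 − 9.23) = 4496 J.
Leg (ii): W = 0.
Leg (iii): W = PᵢVᵢ ln(V_f/Vᵢ) = (3622) ln(9.23/20.7) = -2926 J.
W_net = 4496 − 2926 = 1570 J.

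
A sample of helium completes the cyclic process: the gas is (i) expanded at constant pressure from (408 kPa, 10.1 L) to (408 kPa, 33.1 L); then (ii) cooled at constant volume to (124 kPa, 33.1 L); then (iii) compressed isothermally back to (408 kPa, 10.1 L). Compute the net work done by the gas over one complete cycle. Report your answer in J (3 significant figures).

Leg (i): W = PΔV = (408)(33.1 − 10.1) = 9384 J.
Leg (ii): W = 0.
Leg (iii): W = PᵢVᵢ ln(V_f/Vᵢ) = (4104) ln(10.1/33.1) = -4872 J.
W_net = 9384 − 4872 = 4512 J.

W_net ≈ 4510 J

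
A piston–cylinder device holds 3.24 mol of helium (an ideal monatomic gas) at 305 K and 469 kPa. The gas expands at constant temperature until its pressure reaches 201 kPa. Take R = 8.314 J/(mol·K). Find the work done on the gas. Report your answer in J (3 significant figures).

Isothermal process: W = nRT ln(V₂/V₁) = nRT ln(P₁/P₂).
W = (3.24)(8.314)(305) × ln(469/201)
  = 8216 × ln(2.333) = 8216 × 0.8473
W_by_gas = 6961 J; work on gas = −W_by = -6961 J.

W ≈ -6960 J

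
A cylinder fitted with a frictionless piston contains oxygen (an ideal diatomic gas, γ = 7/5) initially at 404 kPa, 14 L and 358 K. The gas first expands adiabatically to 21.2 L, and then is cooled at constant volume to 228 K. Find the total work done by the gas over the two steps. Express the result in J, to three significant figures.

Step 1 (adiabatic): W = (P₁V₁ − P₂V₂)/(γ−1) = (5656 − 4791)/0.4 = 2162 J.
Step 2 (isochoric): W = 0 (constant volume).
W_total = 2162 + 0 = 2162 J.

W_total ≈ 2160 J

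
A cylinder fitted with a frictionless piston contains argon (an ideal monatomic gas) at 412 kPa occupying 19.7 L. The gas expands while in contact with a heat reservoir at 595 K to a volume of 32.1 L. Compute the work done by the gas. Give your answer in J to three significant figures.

W ≈ 3960 J

Isothermal: W = nRT ln(V₂/V₁) = P₁V₁ ln(V₂/V₁).
P₁V₁ = (412 kPa)(19.7 L) = 8116 J.
W = 8116 × ln(32.1/19.7) = 8116 × 0.4882
W_by_gas = 3963 J.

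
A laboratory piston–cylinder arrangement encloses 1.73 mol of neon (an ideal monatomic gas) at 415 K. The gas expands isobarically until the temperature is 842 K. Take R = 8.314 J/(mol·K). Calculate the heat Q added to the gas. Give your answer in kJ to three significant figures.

Isobaric: W = nRΔT = (1.73)(8.314)(427) = 6142 J.
ΔU = nCᵥΔT with Cᵥ = 3R/2: ΔU = (1.73)(12.47)(427) = 9212 J.
Q = ΔU + W = 9212 + 6142 = 15354 J.

Q ≈ 15.4 kJ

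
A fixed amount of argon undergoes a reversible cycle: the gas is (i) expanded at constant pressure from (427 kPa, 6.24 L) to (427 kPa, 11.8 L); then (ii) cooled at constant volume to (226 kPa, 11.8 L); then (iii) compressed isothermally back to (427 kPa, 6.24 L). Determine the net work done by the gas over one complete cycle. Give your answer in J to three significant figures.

W_net ≈ 675 J

Leg (i): W = PΔV = (427)(11.8 − 6.24) = 2374 J.
Leg (ii): W = 0.
Leg (iii): W = PᵢVᵢ ln(V_f/Vᵢ) = (2667) ln(6.24/11.8) = -1699 J.
W_net = 2374 − 1699 = 675.1 J.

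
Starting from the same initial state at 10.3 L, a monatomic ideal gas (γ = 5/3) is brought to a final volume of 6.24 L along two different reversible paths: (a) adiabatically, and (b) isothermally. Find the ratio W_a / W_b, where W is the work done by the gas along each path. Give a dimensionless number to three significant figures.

W_a / W_b ≈ 1.19

Path (a) adiabatic: W = P₁V₁(1 − (V₁/V₂)^(γ−1))/(γ−1) → W_a/(P₁V₁) = -0.595.
Path (b) isothermal: W = P₁V₁ ln(V₂/V₁) → W_b/(P₁V₁) = -0.5012.
W_a / W_b = -0.595 / -0.5012 = 1.187.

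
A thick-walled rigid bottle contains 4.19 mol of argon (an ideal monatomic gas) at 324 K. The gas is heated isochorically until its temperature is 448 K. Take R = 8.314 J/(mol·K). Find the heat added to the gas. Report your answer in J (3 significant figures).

Q ≈ 6480 J

Constant volume ⇒ W = 0, so Q = ΔU = nCᵥΔT with Cᵥ = 3R/2 = 12.47 J/(mol·K).
ΔU = (4.19)(12.47)(448 − 324) = 6479 J.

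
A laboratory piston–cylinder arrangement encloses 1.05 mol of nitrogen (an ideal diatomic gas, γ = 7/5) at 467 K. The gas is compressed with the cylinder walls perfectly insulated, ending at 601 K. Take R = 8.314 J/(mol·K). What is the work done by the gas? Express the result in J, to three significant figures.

Adiabatic ⇒ Q = 0, so W_by = −ΔU = nCᵥ(T₁ − T₂).
Cᵥ = 5R/2 = 20.79 J/(mol·K).
W = (1.05)(20.79)(467 − 601) = -2924 J.

W ≈ -2920 J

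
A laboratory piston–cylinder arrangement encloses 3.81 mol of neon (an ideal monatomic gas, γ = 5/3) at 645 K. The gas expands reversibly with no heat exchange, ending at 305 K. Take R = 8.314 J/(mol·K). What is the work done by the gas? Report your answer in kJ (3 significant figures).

Adiabatic ⇒ Q = 0, so W_by = −ΔU = nCᵥ(T₁ − T₂).
Cᵥ = 3R/2 = 12.47 J/(mol·K).
W = (3.81)(12.47)(645 − 305) = 16155 J.

W ≈ 16.2 kJ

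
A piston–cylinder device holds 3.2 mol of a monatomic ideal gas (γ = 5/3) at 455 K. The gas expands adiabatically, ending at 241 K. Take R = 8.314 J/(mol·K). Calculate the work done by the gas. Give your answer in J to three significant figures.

W ≈ 8540 J

Adiabatic ⇒ Q = 0, so W_by = −ΔU = nCᵥ(T₁ − T₂).
Cᵥ = 3R/2 = 12.47 J/(mol·K).
W = (3.2)(12.47)(455 − 241) = 8540 J.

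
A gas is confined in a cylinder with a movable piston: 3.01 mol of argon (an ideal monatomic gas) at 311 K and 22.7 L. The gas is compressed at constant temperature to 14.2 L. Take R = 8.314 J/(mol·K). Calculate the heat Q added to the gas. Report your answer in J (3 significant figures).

Isothermal ⇒ ΔU = 0, so Q = W = nRT ln(V₂/V₁).
Q = (3.01)(8.314)(311) ln(14.2/22.7) = 7783 × -0.4691 = -3651 J.

Q ≈ -3650 J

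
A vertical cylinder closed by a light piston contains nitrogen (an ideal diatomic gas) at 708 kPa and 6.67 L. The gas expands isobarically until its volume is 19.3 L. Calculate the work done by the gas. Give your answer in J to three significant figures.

W ≈ 8940 J

Isobaric: W = P ΔV.
W = (708 kPa)(19.3 − 6.67 L) = (708)(12.63) = 8942 J.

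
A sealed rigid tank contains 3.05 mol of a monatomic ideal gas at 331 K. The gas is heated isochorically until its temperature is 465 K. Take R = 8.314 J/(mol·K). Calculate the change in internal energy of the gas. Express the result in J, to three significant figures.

ΔU ≈ 5100 J

Constant volume ⇒ W = 0, so Q = ΔU = nCᵥΔT with Cᵥ = 3R/2 = 12.47 J/(mol·K).
ΔU = (3.05)(12.47)(465 − 331) = 5097 J.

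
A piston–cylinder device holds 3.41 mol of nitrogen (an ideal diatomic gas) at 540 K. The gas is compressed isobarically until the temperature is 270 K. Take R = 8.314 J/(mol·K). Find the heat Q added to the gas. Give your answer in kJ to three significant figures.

Q ≈ -26.8 kJ

Isobaric: W = nRΔT = (3.41)(8.314)(-270) = -7655 J.
ΔU = nCᵥΔT with Cᵥ = 5R/2: ΔU = (3.41)(20.79)(-270) = -19137 J.
Q = ΔU + W = -19137 − 7655 = -26791 J.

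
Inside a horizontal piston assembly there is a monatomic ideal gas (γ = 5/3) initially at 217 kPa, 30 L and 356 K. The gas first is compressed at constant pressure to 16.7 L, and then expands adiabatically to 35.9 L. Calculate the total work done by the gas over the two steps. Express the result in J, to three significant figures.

W_total ≈ -714 J

Step 1 (isobaric): W = PΔV = (217 kPa)(16.7 − 30 L) = -2886 J.
After step 1: P = 217 kPa, V = 16.7 L, T = 198.2 K.
Step 2 (adiabatic): W = (P₁V₁ − P₂V₂)/(γ−1) = (3624 − 2176)/0.667 = 2172 J.
W_total = -2886 + 2172 = -713.7 J.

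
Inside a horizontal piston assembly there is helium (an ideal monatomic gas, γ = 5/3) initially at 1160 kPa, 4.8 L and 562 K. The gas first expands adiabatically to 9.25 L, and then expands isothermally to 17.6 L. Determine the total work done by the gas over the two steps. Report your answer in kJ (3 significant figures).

W_total ≈ 5.27 kJ

Step 1 (adiabatic): W = (P₁V₁ − P₂V₂)/(γ−1) = (5568 − 3596)/0.667 = 2959 J.
After step 1: P = 388.7 kPa, V = 9.25 L, T = 362.9 K.
Step 2 (isothermal): W = P₁V₁ ln(V₂/V₁) = (3596) ln(17.6/9.25) = 2313 J.
W_total = 2959 + 2313 = 5272 J.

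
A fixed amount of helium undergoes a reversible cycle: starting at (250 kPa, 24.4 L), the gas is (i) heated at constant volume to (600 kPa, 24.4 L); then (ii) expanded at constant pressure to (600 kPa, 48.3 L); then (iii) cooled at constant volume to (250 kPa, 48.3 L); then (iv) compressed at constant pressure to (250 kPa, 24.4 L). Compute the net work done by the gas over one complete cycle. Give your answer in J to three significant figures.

Constant-volume legs do no work.
W(ii) = (600)(48.3 − 24.4) = 14340 J; W(iv) = (250)(24.4 − 48.3) = -5975 J.
W_net = 14340 − 5975 = 8365 J (the clockwise enclosed area).

W_net ≈ 8360 J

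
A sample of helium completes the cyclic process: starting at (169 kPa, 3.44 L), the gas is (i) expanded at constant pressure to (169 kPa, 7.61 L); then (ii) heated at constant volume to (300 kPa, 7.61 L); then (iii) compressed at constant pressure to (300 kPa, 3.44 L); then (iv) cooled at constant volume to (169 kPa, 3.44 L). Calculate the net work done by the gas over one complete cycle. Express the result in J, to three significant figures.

Constant-volume legs do no work.
W(i) = (169)(7.61 − 3.44) = 704.7 J; W(iii) = (300)(3.44 − 7.61) = -1251 J.
W_net = 704.7 − 1251 = -546.3 J (the counter-clockwise enclosed area).

W_net ≈ -546 J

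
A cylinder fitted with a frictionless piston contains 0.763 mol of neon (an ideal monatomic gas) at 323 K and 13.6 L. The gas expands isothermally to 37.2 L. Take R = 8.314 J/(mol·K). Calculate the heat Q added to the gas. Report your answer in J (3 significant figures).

Isothermal ⇒ ΔU = 0, so Q = W = nRT ln(V₂/V₁).
Q = (0.763)(8.314)(323) ln(37.2/13.6) = 2049 × 1.006 = 2062 J.

Q ≈ 2060 J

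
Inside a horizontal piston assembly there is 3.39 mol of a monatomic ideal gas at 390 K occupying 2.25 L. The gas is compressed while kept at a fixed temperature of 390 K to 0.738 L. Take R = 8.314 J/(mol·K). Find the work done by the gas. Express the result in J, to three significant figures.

Isothermal: W = nRT ln(V₂/V₁).
W = (3.39)(8.314)(390) × ln(0.738/2.25)
  = 10992 × -1.115
W_by_gas = -12253 J.

W ≈ -12300 J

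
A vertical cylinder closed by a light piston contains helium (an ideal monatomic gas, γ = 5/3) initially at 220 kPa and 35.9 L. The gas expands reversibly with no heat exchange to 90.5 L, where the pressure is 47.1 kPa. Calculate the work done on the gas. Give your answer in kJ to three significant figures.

Adiabatic: W = (P₁V₁ − P₂V₂)/(γ − 1) with γ = 5/3.
P₁V₁ = 7898 J, P₂V₂ = 4263 J.
W = (7898 − 4263) / 0.6667 = 5453 J.
Work on gas = −W_by = -5453 J.

W ≈ -5.45 kJ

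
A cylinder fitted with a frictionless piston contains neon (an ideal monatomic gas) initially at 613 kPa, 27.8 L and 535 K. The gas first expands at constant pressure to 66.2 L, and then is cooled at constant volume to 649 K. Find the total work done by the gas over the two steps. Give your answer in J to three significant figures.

W_total ≈ 23500 J

Step 1 (isobaric): W = PΔV = (613 kPa)(66.2 − 27.8 L) = 23539 J.
Step 2 (isochoric): W = 0 (constant volume).
W_total = 23539 + 0 = 23539 J.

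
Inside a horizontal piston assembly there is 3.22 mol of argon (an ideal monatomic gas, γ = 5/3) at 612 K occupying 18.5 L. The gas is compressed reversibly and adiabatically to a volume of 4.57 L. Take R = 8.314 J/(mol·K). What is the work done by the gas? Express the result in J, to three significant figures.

W ≈ -37800 J

Adiabatic: TV^(γ−1) = const with γ = 5/3.
T₂ = T₁ (V₁/V₂)^(γ−1) = 612 × (18.5/4.57)^0.667 = 612 × 2.54 = 1554 K.
W_by = nCᵥ(T₁ − T₂) = (3.22)(12.47)(612 − 1554) = -37847 J.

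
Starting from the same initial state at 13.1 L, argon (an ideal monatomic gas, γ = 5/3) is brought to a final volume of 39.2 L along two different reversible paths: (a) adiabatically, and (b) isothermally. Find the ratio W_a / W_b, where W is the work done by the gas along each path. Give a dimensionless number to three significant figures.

Path (a) adiabatic: W = P₁V₁(1 − (V₁/V₂)^(γ−1))/(γ−1) → W_a/(P₁V₁) = 0.7776.
Path (b) isothermal: W = P₁V₁ ln(V₂/V₁) → W_b/(P₁V₁) = 1.096.
W_a / W_b = 0.7776 / 1.096 = 0.7095.

W_a / W_b ≈ 0.709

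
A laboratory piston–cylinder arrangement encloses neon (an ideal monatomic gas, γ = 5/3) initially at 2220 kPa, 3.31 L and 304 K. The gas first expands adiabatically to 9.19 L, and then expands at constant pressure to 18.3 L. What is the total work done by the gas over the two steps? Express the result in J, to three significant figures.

W_total ≈ 9130 J

Step 1 (adiabatic): W = (P₁V₁ − P₂V₂)/(γ−1) = (7348 − 3720)/0.667 = 5443 J.
After step 1: P = 404.8 kPa, V = 9.19 L, T = 153.9 K.
Step 2 (isobaric): W = PΔV = (404.8 kPa)(18.3 − 9.19 L) = 3687 J.
W_total = 5443 + 3687 = 9130 J.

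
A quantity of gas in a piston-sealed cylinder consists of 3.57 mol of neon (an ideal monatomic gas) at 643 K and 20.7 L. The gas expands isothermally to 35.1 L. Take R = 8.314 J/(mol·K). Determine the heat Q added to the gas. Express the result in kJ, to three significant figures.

Isothermal ⇒ ΔU = 0, so Q = W = nRT ln(V₂/V₁).
Q = (3.57)(8.314)(643) ln(35.1/20.7) = 19085 × 0.5281 = 10078 J.

Q ≈ 10.1 kJ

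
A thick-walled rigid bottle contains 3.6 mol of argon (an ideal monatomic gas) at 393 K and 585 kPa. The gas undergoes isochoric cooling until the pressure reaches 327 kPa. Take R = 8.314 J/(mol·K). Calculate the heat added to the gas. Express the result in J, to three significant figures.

Q ≈ -7780 J

Constant volume ⇒ W = 0, so Q = ΔU = nCᵥΔT with Cᵥ = 3R/2 = 12.47 J/(mol·K).
At constant V, T₂/T₁ = P₂/P₁ ⇒ ΔT = T₁(P₂/P₁ − 1) = 393·(327/585 − 1) = -173.3 K.
ΔU = (3.6)(12.47)(-173.3) = -7781 J.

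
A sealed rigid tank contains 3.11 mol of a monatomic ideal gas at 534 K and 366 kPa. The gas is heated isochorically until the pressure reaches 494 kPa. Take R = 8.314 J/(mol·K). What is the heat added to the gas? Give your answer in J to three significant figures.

Q ≈ 7240 J

Constant volume ⇒ W = 0, so Q = ΔU = nCᵥΔT with Cᵥ = 3R/2 = 12.47 J/(mol·K).
At constant V, T₂/T₁ = P₂/P₁ ⇒ ΔT = T₁(P₂/P₁ − 1) = 534·(494/366 − 1) = 186.8 K.
ΔU = (3.11)(12.47)(186.8) = 7243 J.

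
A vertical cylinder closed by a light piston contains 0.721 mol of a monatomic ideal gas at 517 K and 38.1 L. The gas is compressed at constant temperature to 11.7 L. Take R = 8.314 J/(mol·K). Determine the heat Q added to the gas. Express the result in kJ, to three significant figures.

Q ≈ -3.66 kJ

Isothermal ⇒ ΔU = 0, so Q = W = nRT ln(V₂/V₁).
Q = (0.721)(8.314)(517) ln(11.7/38.1) = 3099 × -1.181 = -3659 J.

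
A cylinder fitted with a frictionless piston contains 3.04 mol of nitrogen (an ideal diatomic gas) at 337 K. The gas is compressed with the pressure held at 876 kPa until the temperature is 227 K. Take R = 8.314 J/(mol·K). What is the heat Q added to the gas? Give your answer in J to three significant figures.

Isobaric: W = nRΔT = (3.04)(8.314)(-110) = -2780 J.
ΔU = nCᵥΔT with Cᵥ = 5R/2: ΔU = (3.04)(20.79)(-110) = -6951 J.
Q = ΔU + W = -6951 − 2780 = -9731 J.

Q ≈ -9730 J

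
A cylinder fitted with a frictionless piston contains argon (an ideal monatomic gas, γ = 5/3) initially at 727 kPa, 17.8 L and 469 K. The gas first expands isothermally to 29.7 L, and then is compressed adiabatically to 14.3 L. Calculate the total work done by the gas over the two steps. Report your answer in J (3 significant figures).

Step 1 (isothermal): W = P₁V₁ ln(V₂/V₁) = (12941) ln(29.7/17.8) = 6625 J.
After step 1: P = 435.7 kPa, V = 29.7 L, T = 469 K.
Step 2 (adiabatic): W = (P₁V₁ − P₂V₂)/(γ−1) = (12941 − 21065)/0.667 = -12187 J.
W_total = 6625 − 12187 = -5562 J.

W_total ≈ -5560 J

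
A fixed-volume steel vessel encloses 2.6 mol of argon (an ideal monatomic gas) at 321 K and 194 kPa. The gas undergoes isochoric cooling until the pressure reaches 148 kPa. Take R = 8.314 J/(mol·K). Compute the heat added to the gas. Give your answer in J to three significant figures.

Q ≈ -2470 J

Constant volume ⇒ W = 0, so Q = ΔU = nCᵥΔT with Cᵥ = 3R/2 = 12.47 J/(mol·K).
At constant V, T₂/T₁ = P₂/P₁ ⇒ ΔT = T₁(P₂/P₁ − 1) = 321·(148/194 − 1) = -76.11 K.
ΔU = (2.6)(12.47)(-76.11) = -2468 J.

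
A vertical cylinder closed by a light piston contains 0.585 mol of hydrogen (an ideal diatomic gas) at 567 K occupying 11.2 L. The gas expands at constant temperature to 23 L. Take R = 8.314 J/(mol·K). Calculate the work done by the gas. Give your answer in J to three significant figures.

W ≈ 1980 J

Isothermal: W = nRT ln(V₂/V₁).
W = (0.585)(8.314)(567) × ln(23/11.2)
  = 2758 × 0.7196
W_by_gas = 1984 J.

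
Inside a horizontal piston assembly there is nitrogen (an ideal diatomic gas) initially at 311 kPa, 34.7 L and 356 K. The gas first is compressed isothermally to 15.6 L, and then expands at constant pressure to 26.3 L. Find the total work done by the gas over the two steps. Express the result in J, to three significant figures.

W_total ≈ -1230 J

Step 1 (isothermal): W = P₁V₁ ln(V₂/V₁) = (10792) ln(15.6/34.7) = -8628 J.
After step 1: P = 691.8 kPa, V = 15.6 L, T = 356 K.
Step 2 (isobaric): W = PΔV = (691.8 kPa)(26.3 − 15.6 L) = 7402 J.
W_total = -8628 + 7402 = -1226 J.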